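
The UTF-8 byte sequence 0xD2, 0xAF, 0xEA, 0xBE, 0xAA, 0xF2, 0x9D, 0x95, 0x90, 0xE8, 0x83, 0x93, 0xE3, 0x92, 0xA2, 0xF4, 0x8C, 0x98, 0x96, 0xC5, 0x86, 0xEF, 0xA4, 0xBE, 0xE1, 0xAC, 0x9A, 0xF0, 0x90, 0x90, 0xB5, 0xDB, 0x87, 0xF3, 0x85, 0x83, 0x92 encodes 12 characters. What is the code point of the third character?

U+9D550

Offset 0: leading byte 0xD2 = 11010010 → 2-byte char #1 = D2 AF.
Offset 2: leading byte 0xEA = 11101010 → 3-byte char #2 = EA BE AA.
Offset 5: leading byte 0xF2 = 11110010 → 4-byte char #3 = F2 9D 95 90.
Leading byte 0xF2 = 11110010 matches 11110xxx → 4-byte sequence.
Byte 1: 0xF2 = 11110010, payload 010 (3 bits).
Byte 2: 0x9D = 10011101 (10xxxxxx ✓), payload 011101.
Byte 3: 0x95 = 10010101 (10xxxxxx ✓), payload 010101.
Byte 4: 0x90 = 10010000 (10xxxxxx ✓), payload 010000.
Concatenate: 010011101010101010000 = 0x9D550 (21 bits → U+9D550).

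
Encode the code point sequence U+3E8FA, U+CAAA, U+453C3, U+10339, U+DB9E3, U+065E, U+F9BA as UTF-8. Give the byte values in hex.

U+3E8FA: 4-byte form → F0 BE A3 BA.
U+CAAA: 3-byte form → EC AA AA.
U+453C3: 4-byte form → F1 85 8F 83.
U+10339: 4-byte form → F0 90 8C B9.
U+DB9E3: 4-byte form → F3 9B A7 A3.
U+065E: 2-byte form → D9 9E.
U+F9BA: 3-byte form → EF A6 BA.
Concatenated (24 bytes): F0 BE A3 BA EC AA AA F1 85 8F 83 F0 90 8C B9 F3 9B A7 A3 D9 9E EF A6 BA.

F0 BE A3 BA EC AA AA F1 85 8F 83 F0 90 8C B9 F3 9B A7 A3 D9 9E EF A6 BA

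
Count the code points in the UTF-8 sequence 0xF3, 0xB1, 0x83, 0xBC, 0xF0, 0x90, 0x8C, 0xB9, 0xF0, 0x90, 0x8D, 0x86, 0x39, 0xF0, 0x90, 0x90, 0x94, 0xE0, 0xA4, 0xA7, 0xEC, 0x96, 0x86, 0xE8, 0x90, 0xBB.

Byte at offset 0: 0xF3 = 11110011 → 4-byte char (#1). Advance 4.
Byte at offset 4: 0xF0 = 11110000 → 4-byte char (#2). Advance 4.
Byte at offset 8: 0xF0 = 11110000 → 4-byte char (#3). Advance 4.
Byte at offset 12: 0x39 = 00111001 → 1-byte char (#4). Advance 1.
Byte at offset 13: 0xF0 = 11110000 → 4-byte char (#5). Advance 4.
Byte at offset 17: 0xE0 = 11100000 → 3-byte char (#6). Advance 3.
Byte at offset 20: 0xEC = 11101100 → 3-byte char (#7). Advance 3.
Byte at offset 23: 0xE8 = 11101000 → 3-byte char (#8). Advance 3.
Reached end at offset 26 after 8 code points.

8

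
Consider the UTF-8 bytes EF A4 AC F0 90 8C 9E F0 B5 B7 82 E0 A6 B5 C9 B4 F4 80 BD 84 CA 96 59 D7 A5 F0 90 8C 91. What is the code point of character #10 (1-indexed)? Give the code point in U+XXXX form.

Offset 0: leading byte 0xEF = 11101111 → 3-byte char #1 = EF A4 AC.
Offset 3: leading byte 0xF0 = 11110000 → 4-byte char #2 = F0 90 8C 9E.
Offset 7: leading byte 0xF0 = 11110000 → 4-byte char #3 = F0 B5 B7 82.
Offset 11: leading byte 0xE0 = 11100000 → 3-byte char #4 = E0 A6 B5.
Offset 14: leading byte 0xC9 = 11001001 → 2-byte char #5 = C9 B4.
Offset 16: leading byte 0xF4 = 11110100 → 4-byte char #6 = F4 80 BD 84.
Offset 20: leading byte 0xCA = 11001010 → 2-byte char #7 = CA 96.
Offset 22: leading byte 0x59 = 01011001 → 1-byte char #8 = 59.
Offset 23: leading byte 0xD7 = 11010111 → 2-byte char #9 = D7 A5.
Offset 25: leading byte 0xF0 = 11110000 → 4-byte char #10 = F0 90 8C 91.
Leading byte 0xF0 = 11110000 matches 11110xxx → 4-byte sequence.
Byte 1: 0xF0 = 11110000, payload 000 (3 bits).
Byte 2: 0x90 = 10010000 (10xxxxxx ✓), payload 010000.
Byte 3: 0x8C = 10001100 (10xxxxxx ✓), payload 001100.
Byte 4: 0x91 = 10010001 (10xxxxxx ✓), payload 010001.
Concatenate: 000010000001100010001 = 0x10311 (21 bits → U+10311).

U+10311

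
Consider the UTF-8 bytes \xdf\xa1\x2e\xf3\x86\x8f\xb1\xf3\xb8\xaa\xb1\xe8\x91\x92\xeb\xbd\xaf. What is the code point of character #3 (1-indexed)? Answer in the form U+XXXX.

U+C63F1

Offset 0: leading byte 0xDF = 11011111 → 2-byte char #1 = DF A1.
Offset 2: leading byte 0x2E = 00101110 → 1-byte char #2 = 2E.
Offset 3: leading byte 0xF3 = 11110011 → 4-byte char #3 = F3 86 8F B1.
Leading byte 0xF3 = 11110011 matches 11110xxx → 4-byte sequence.
Byte 1: 0xF3 = 11110011, payload 011 (3 bits).
Byte 2: 0x86 = 10000110 (10xxxxxx ✓), payload 000110.
Byte 3: 0x8F = 10001111 (10xxxxxx ✓), payload 001111.
Byte 4: 0xB1 = 10110001 (10xxxxxx ✓), payload 110001.
Concatenate: 011000110001111110001 = 0xC63F1 (21 bits → U+C63F1).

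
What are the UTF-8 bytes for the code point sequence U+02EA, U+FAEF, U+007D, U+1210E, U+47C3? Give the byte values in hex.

U+02EA: 2-byte form → CB AA.
U+FAEF: 3-byte form → EF AB AF.
U+007D: 1-byte form → 7D.
U+1210E: 4-byte form → F0 92 84 8E.
U+47C3: 3-byte form → E4 9F 83.
Concatenated (13 bytes): CB AA EF AB AF 7D F0 92 84 8E E4 9F 83.

CB AA EF AB AF 7D F0 92 84 8E E4 9F 83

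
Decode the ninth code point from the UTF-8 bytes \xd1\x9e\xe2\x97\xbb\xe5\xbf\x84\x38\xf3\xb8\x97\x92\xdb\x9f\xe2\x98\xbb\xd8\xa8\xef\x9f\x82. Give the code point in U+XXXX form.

U+F7C2

Offset 0: leading byte 0xD1 = 11010001 → 2-byte char #1 = D1 9E.
Offset 2: leading byte 0xE2 = 11100010 → 3-byte char #2 = E2 97 BB.
Offset 5: leading byte 0xE5 = 11100101 → 3-byte char #3 = E5 BF 84.
Offset 8: leading byte 0x38 = 00111000 → 1-byte char #4 = 38.
Offset 9: leading byte 0xF3 = 11110011 → 4-byte char #5 = F3 B8 97 92.
Offset 13: leading byte 0xDB = 11011011 → 2-byte char #6 = DB 9F.
Offset 15: leading byte 0xE2 = 11100010 → 3-byte char #7 = E2 98 BB.
Offset 18: leading byte 0xD8 = 11011000 → 2-byte char #8 = D8 A8.
Offset 20: leading byte 0xEF = 11101111 → 3-byte char #9 = EF 9F 82.
Leading byte 0xEF = 11101111 matches 1110xxxx → 3-byte sequence.
Byte 1: 0xEF = 11101111, payload 1111 (4 bits).
Byte 2: 0x9F = 10011111 (10xxxxxx ✓), payload 011111.
Byte 3: 0x82 = 10000010 (10xxxxxx ✓), payload 000010.
Concatenate: 1111011111000010 = 0xF7C2 (16 bits → U+F7C2).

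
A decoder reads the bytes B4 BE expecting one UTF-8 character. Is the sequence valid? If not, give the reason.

invalid (continuation byte with no leading byte)

Byte 0xB4 = 10110100 has the form 10xxxxxx — a continuation byte — but there is no preceding leading byte.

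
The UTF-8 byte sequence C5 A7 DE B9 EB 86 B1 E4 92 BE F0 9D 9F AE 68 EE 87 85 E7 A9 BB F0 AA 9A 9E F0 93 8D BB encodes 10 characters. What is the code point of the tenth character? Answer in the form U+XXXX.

Offset 0: leading byte 0xC5 = 11000101 → 2-byte char #1 = C5 A7.
Offset 2: leading byte 0xDE = 11011110 → 2-byte char #2 = DE B9.
Offset 4: leading byte 0xEB = 11101011 → 3-byte char #3 = EB 86 B1.
Offset 7: leading byte 0xE4 = 11100100 → 3-byte char #4 = E4 92 BE.
Offset 10: leading byte 0xF0 = 11110000 → 4-byte char #5 = F0 9D 9F AE.
Offset 14: leading byte 0x68 = 01101000 → 1-byte char #6 = 68.
Offset 15: leading byte 0xEE = 11101110 → 3-byte char #7 = EE 87 85.
Offset 18: leading byte 0xE7 = 11100111 → 3-byte char #8 = E7 A9 BB.
Offset 21: leading byte 0xF0 = 11110000 → 4-byte char #9 = F0 AA 9A 9E.
Offset 25: leading byte 0xF0 = 11110000 → 4-byte char #10 = F0 93 8D BB.
Leading byte 0xF0 = 11110000 matches 11110xxx → 4-byte sequence.
Byte 1: 0xF0 = 11110000, payload 000 (3 bits).
Byte 2: 0x93 = 10010011 (10xxxxxx ✓), payload 010011.
Byte 3: 0x8D = 10001101 (10xxxxxx ✓), payload 001101.
Byte 4: 0xBB = 10111011 (10xxxxxx ✓), payload 111011.
Concatenate: 000010011001101111011 = 0x1337B (21 bits → U+1337B).

U+1337B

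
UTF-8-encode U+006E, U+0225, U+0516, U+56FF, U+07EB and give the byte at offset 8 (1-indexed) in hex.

1-indexed offset 8 is 0-indexed offset 7.
U+006E → 1-byte form 6E at offsets 0–0.
U+0225 → 2-byte form C8 A5 at offsets 1–2.
U+0516 → 2-byte form D4 96 at offsets 3–4.
U+56FF → 3-byte form E5 9B BF at offsets 5–7.
Offset 7 falls in char 4's range; it's byte 3 of E5 9B BF = 0xBF.

0xBF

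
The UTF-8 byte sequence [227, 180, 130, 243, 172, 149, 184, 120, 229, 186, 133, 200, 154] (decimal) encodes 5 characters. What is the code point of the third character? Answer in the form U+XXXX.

U+0078

Offset 0: leading byte 0xE3 = 11100011 → 3-byte char #1 = E3 B4 82.
Offset 3: leading byte 0xF3 = 11110011 → 4-byte char #2 = F3 AC 95 B8.
Offset 7: leading byte 0x78 = 01111000 → 1-byte char #3 = 78.
Leading byte 0x78 = 01111000 matches 0xxxxxxx → 1-byte sequence.
Byte 1: 0x78 = 01111000, payload 1111000 (7 bits).
Concatenate: 1111000 = 0x78 (7 bits → U+0078).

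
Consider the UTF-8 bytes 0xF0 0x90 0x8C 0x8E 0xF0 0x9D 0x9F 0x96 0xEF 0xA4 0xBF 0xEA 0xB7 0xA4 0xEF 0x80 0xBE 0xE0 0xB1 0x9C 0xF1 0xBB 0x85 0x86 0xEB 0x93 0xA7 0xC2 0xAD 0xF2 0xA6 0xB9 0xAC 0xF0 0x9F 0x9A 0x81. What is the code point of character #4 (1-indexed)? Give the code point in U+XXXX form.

Offset 0: leading byte 0xF0 = 11110000 → 4-byte char #1 = F0 90 8C 8E.
Offset 4: leading byte 0xF0 = 11110000 → 4-byte char #2 = F0 9D 9F 96.
Offset 8: leading byte 0xEF = 11101111 → 3-byte char #3 = EF A4 BF.
Offset 11: leading byte 0xEA = 11101010 → 3-byte char #4 = EA B7 A4.
Leading byte 0xEA = 11101010 matches 1110xxxx → 3-byte sequence.
Byte 1: 0xEA = 11101010, payload 1010 (4 bits).
Byte 2: 0xB7 = 10110111 (10xxxxxx ✓), payload 110111.
Byte 3: 0xA4 = 10100100 (10xxxxxx ✓), payload 100100.
Concatenate: 1010110111100100 = 0xADE4 (16 bits → U+ADE4).

U+ADE4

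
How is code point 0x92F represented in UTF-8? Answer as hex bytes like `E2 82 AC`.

U+092F = 0x92F = 2351 decimal. In range U+0800–U+FFFF → 3-byte form: 1110xxxx 10xxxxxx 10xxxxxx.
Binary (16 bits): 0000100100101111.
Split 4+6+6: 0000 | 100100 | 101111.
Byte 1: 11100000 = 0xE0.
Byte 2: 10100100 = 0xA4.
Byte 3: 10101111 = 0xAF.

E0 A4 AF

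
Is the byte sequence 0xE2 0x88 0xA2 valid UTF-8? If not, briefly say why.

Leading byte 0xE2 = 11100010 → 3-byte form.
Continuation bytes 0x88=10001000, 0xA2=10100010 all match 10xxxxxx.
Decoded value 0x2222 is ≥ 0x800 (shortest form) and not a surrogate.

valid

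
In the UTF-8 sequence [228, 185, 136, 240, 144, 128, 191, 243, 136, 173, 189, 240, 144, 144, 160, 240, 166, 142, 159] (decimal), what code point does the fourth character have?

U+10420

Offset 0: leading byte 0xE4 = 11100100 → 3-byte char #1 = E4 B9 88.
Offset 3: leading byte 0xF0 = 11110000 → 4-byte char #2 = F0 90 80 BF.
Offset 7: leading byte 0xF3 = 11110011 → 4-byte char #3 = F3 88 AD BD.
Offset 11: leading byte 0xF0 = 11110000 → 4-byte char #4 = F0 90 90 A0.
Leading byte 0xF0 = 11110000 matches 11110xxx → 4-byte sequence.
Byte 1: 0xF0 = 11110000, payload 000 (3 bits).
Byte 2: 0x90 = 10010000 (10xxxxxx ✓), payload 010000.
Byte 3: 0x90 = 10010000 (10xxxxxx ✓), payload 010000.
Byte 4: 0xA0 = 10100000 (10xxxxxx ✓), payload 100000.
Concatenate: 000010000010000100000 = 0x10420 (21 bits → U+10420).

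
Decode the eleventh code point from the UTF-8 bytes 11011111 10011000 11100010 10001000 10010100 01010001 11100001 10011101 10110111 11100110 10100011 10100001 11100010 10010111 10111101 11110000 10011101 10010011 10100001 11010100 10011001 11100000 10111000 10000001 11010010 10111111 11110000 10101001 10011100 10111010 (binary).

Offset 0: leading byte 0xDF = 11011111 → 2-byte char #1 = DF 98.
Offset 2: leading byte 0xE2 = 11100010 → 3-byte char #2 = E2 88 94.
Offset 5: leading byte 0x51 = 01010001 → 1-byte char #3 = 51.
Offset 6: leading byte 0xE1 = 11100001 → 3-byte char #4 = E1 9D B7.
Offset 9: leading byte 0xE6 = 11100110 → 3-byte char #5 = E6 A3 A1.
Offset 12: leading byte 0xE2 = 11100010 → 3-byte char #6 = E2 97 BD.
Offset 15: leading byte 0xF0 = 11110000 → 4-byte char #7 = F0 9D 93 A1.
Offset 19: leading byte 0xD4 = 11010100 → 2-byte char #8 = D4 99.
Offset 21: leading byte 0xE0 = 11100000 → 3-byte char #9 = E0 B8 81.
Offset 24: leading byte 0xD2 = 11010010 → 2-byte char #10 = D2 BF.
Offset 26: leading byte 0xF0 = 11110000 → 4-byte char #11 = F0 A9 9C BA.
Leading byte 0xF0 = 11110000 matches 11110xxx → 4-byte sequence.
Byte 1: 0xF0 = 11110000, payload 000 (3 bits).
Byte 2: 0xA9 = 10101001 (10xxxxxx ✓), payload 101001.
Byte 3: 0x9C = 10011100 (10xxxxxx ✓), payload 011100.
Byte 4: 0xBA = 10111010 (10xxxxxx ✓), payload 111010.
Concatenate: 000101001011100111010 = 0x2973A (21 bits → U+2973A).

U+2973A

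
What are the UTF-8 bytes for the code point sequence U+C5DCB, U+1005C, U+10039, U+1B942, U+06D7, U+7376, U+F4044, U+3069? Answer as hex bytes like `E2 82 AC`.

F3 85 B7 8B F0 90 81 9C F0 90 80 B9 F0 9B A5 82 DB 97 E7 8D B6 F3 B4 81 84 E3 81 A9

U+C5DCB: 4-byte form → F3 85 B7 8B.
U+1005C: 4-byte form → F0 90 81 9C.
U+10039: 4-byte form → F0 90 80 B9.
U+1B942: 4-byte form → F0 9B A5 82.
U+06D7: 2-byte form → DB 97.
U+7376: 3-byte form → E7 8D B6.
U+F4044: 4-byte form → F3 B4 81 84.
U+3069: 3-byte form → E3 81 A9.
Concatenated (28 bytes): F3 85 B7 8B F0 90 81 9C F0 90 80 B9 F0 9B A5 82 DB 97 E7 8D B6 F3 B4 81 84 E3 81 A9.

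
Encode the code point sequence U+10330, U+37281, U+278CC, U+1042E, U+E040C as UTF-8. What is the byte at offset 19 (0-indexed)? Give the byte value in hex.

0x8C

U+10330 → 4-byte form F0 90 8C B0 at offsets 0–3.
U+37281 → 4-byte form F0 B7 8A 81 at offsets 4–7.
U+278CC → 4-byte form F0 A7 A3 8C at offsets 8–11.
U+1042E → 4-byte form F0 90 90 AE at offsets 12–15.
U+E040C → 4-byte form F3 A0 90 8C at offsets 16–19.
Offset 19 falls in char 5's range; it's byte 4 of F3 A0 90 8C = 0x8C.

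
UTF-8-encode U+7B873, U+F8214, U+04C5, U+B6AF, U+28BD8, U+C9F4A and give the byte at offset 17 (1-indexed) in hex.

1-indexed offset 17 is 0-indexed offset 16.
U+7B873 → 4-byte form F1 BB A1 B3 at offsets 0–3.
U+F8214 → 4-byte form F3 B8 88 94 at offsets 4–7.
U+04C5 → 2-byte form D3 85 at offsets 8–9.
U+B6AF → 3-byte form EB 9A AF at offsets 10–12.
U+28BD8 → 4-byte form F0 A8 AF 98 at offsets 13–16.
Offset 16 falls in char 5's range; it's byte 4 of F0 A8 AF 98 = 0x98.

0x98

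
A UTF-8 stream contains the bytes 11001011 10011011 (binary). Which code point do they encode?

U+02DB

Leading byte 0xCB = 11001011 matches 110xxxxx → 2-byte sequence.
Byte 1: 0xCB = 11001011, payload 01011 (5 bits).
Byte 2: 0x9B = 10011011 (10xxxxxx ✓), payload 011011.
Concatenate: 01011011011 = 0x2DB (11 bits → U+02DB).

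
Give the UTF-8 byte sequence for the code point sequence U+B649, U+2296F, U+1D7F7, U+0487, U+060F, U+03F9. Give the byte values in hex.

U+B649: 3-byte form → EB 99 89.
U+2296F: 4-byte form → F0 A2 A5 AF.
U+1D7F7: 4-byte form → F0 9D 9F B7.
U+0487: 2-byte form → D2 87.
U+060F: 2-byte form → D8 8F.
U+03F9: 2-byte form → CF B9.
Concatenated (17 bytes): EB 99 89 F0 A2 A5 AF F0 9D 9F B7 D2 87 D8 8F CF B9.

EB 99 89 F0 A2 A5 AF F0 9D 9F B7 D2 87 D8 8F CF B9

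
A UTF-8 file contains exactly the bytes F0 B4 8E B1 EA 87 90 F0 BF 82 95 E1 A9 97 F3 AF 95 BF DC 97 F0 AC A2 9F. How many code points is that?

7

Byte at offset 0: 0xF0 = 11110000 → 4-byte char (#1). Advance 4.
Byte at offset 4: 0xEA = 11101010 → 3-byte char (#2). Advance 3.
Byte at offset 7: 0xF0 = 11110000 → 4-byte char (#3). Advance 4.
Byte at offset 11: 0xE1 = 11100001 → 3-byte char (#4). Advance 3.
Byte at offset 14: 0xF3 = 11110011 → 4-byte char (#5). Advance 4.
Byte at offset 18: 0xDC = 11011100 → 2-byte char (#6). Advance 2.
Byte at offset 20: 0xF0 = 11110000 → 4-byte char (#7). Advance 4.
Reached end at offset 24 after 7 code points.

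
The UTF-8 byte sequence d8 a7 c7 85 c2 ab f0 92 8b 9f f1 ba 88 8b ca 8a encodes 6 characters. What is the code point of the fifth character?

Offset 0: leading byte 0xD8 = 11011000 → 2-byte char #1 = D8 A7.
Offset 2: leading byte 0xC7 = 11000111 → 2-byte char #2 = C7 85.
Offset 4: leading byte 0xC2 = 11000010 → 2-byte char #3 = C2 AB.
Offset 6: leading byte 0xF0 = 11110000 → 4-byte char #4 = F0 92 8B 9F.
Offset 10: leading byte 0xF1 = 11110001 → 4-byte char #5 = F1 BA 88 8B.
Leading byte 0xF1 = 11110001 matches 11110xxx → 4-byte sequence.
Byte 1: 0xF1 = 11110001, payload 001 (3 bits).
Byte 2: 0xBA = 10111010 (10xxxxxx ✓), payload 111010.
Byte 3: 0x88 = 10001000 (10xxxxxx ✓), payload 001000.
Byte 4: 0x8B = 10001011 (10xxxxxx ✓), payload 001011.
Concatenate: 001111010001000001011 = 0x7A20B (21 bits → U+7A20B).

U+7A20B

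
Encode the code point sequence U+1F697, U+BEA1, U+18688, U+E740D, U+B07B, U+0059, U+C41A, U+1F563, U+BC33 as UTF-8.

F0 9F 9A 97 EB BA A1 F0 98 9A 88 F3 A7 90 8D EB 81 BB 59 EC 90 9A F0 9F 95 A3 EB B0 B3

U+1F697: 4-byte form → F0 9F 9A 97.
U+BEA1: 3-byte form → EB BA A1.
U+18688: 4-byte form → F0 98 9A 88.
U+E740D: 4-byte form → F3 A7 90 8D.
U+B07B: 3-byte form → EB 81 BB.
U+0059: 1-byte form → 59.
U+C41A: 3-byte form → EC 90 9A.
U+1F563: 4-byte form → F0 9F 95 A3.
U+BC33: 3-byte form → EB B0 B3.
Concatenated (29 bytes): F0 9F 9A 97 EB BA A1 F0 98 9A 88 F3 A7 90 8D EB 81 BB 59 EC 90 9A F0 9F 95 A3 EB B0 B3.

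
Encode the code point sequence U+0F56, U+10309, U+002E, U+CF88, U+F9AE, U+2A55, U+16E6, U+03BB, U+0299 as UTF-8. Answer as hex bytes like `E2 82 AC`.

U+0F56: 3-byte form → E0 BD 96.
U+10309: 4-byte form → F0 90 8C 89.
U+002E: 1-byte form → 2E.
U+CF88: 3-byte form → EC BE 88.
U+F9AE: 3-byte form → EF A6 AE.
U+2A55: 3-byte form → E2 A9 95.
U+16E6: 3-byte form → E1 9B A6.
U+03BB: 2-byte form → CE BB.
U+0299: 2-byte form → CA 99.
Concatenated (24 bytes): E0 BD 96 F0 90 8C 89 2E EC BE 88 EF A6 AE E2 A9 95 E1 9B A6 CE BB CA 99.

E0 BD 96 F0 90 8C 89 2E EC BE 88 EF A6 AE E2 A9 95 E1 9B A6 CE BB CA 99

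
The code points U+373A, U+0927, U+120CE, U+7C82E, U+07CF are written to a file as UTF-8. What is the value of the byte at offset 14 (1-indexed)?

1-indexed offset 14 is 0-indexed offset 13.
U+373A → 3-byte form E3 9C BA at offsets 0–2.
U+0927 → 3-byte form E0 A4 A7 at offsets 3–5.
U+120CE → 4-byte form F0 92 83 8E at offsets 6–9.
U+7C82E → 4-byte form F1 BC A0 AE at offsets 10–13.
Offset 13 falls in char 4's range; it's byte 4 of F1 BC A0 AE = 0xAE.

0xAE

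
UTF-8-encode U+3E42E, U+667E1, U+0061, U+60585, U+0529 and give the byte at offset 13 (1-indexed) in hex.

1-indexed offset 13 is 0-indexed offset 12.
U+3E42E → 4-byte form F0 BE 90 AE at offsets 0–3.
U+667E1 → 4-byte form F1 A6 9F A1 at offsets 4–7.
U+0061 → 1-byte form 61 at offsets 8–8.
U+60585 → 4-byte form F1 A0 96 85 at offsets 9–12.
Offset 12 falls in char 4's range; it's byte 4 of F1 A0 96 85 = 0x85.

0x85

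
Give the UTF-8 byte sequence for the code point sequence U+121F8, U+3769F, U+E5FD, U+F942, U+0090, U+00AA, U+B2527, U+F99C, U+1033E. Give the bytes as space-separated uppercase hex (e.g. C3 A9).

U+121F8: 4-byte form → F0 92 87 B8.
U+3769F: 4-byte form → F0 B7 9A 9F.
U+E5FD: 3-byte form → EE 97 BD.
U+F942: 3-byte form → EF A5 82.
U+0090: 2-byte form → C2 90.
U+00AA: 2-byte form → C2 AA.
U+B2527: 4-byte form → F2 B2 94 A7.
U+F99C: 3-byte form → EF A6 9C.
U+1033E: 4-byte form → F0 90 8C BE.
Concatenated (29 bytes): F0 92 87 B8 F0 B7 9A 9F EE 97 BD EF A5 82 C2 90 C2 AA F2 B2 94 A7 EF A6 9C F0 90 8C BE.

F0 92 87 B8 F0 B7 9A 9F EE 97 BD EF A5 82 C2 90 C2 AA F2 B2 94 A7 EF A6 9C F0 90 8C BE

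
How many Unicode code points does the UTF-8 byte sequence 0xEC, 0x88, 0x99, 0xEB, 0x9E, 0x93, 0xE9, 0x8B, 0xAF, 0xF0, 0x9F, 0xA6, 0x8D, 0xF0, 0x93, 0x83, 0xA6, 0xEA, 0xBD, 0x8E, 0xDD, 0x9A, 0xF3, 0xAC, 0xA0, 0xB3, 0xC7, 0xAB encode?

Byte at offset 0: 0xEC = 11101100 → 3-byte char (#1). Advance 3.
Byte at offset 3: 0xEB = 11101011 → 3-byte char (#2). Advance 3.
Byte at offset 6: 0xE9 = 11101001 → 3-byte char (#3). Advance 3.
Byte at offset 9: 0xF0 = 11110000 → 4-byte char (#4). Advance 4.
Byte at offset 13: 0xF0 = 11110000 → 4-byte char (#5). Advance 4.
Byte at offset 17: 0xEA = 11101010 → 3-byte char (#6). Advance 3.
Byte at offset 20: 0xDD = 11011101 → 2-byte char (#7). Advance 2.
Byte at offset 22: 0xF3 = 11110011 → 4-byte char (#8). Advance 4.
Byte at offset 26: 0xC7 = 11000111 → 2-byte char (#9). Advance 2.
Reached end at offset 28 after 9 code points.

9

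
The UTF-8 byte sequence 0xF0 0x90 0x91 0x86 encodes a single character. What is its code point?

U+10446

Leading byte 0xF0 = 11110000 matches 11110xxx → 4-byte sequence.
Byte 1: 0xF0 = 11110000, payload 000 (3 bits).
Byte 2: 0x90 = 10010000 (10xxxxxx ✓), payload 010000.
Byte 3: 0x91 = 10010001 (10xxxxxx ✓), payload 010001.
Byte 4: 0x86 = 10000110 (10xxxxxx ✓), payload 000110.
Concatenate: 000010000010001000110 = 0x10446 (21 bits → U+10446).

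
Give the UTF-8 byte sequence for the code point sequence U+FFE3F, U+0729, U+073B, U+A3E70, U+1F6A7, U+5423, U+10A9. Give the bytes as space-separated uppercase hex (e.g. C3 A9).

F3 BF B8 BF DC A9 DC BB F2 A3 B9 B0 F0 9F 9A A7 E5 90 A3 E1 82 A9

U+FFE3F: 4-byte form → F3 BF B8 BF.
U+0729: 2-byte form → DC A9.
U+073B: 2-byte form → DC BB.
U+A3E70: 4-byte form → F2 A3 B9 B0.
U+1F6A7: 4-byte form → F0 9F 9A A7.
U+5423: 3-byte form → E5 90 A3.
U+10A9: 3-byte form → E1 82 A9.
Concatenated (22 bytes): F3 BF B8 BF DC A9 DC BB F2 A3 B9 B0 F0 9F 9A A7 E5 90 A3 E1 82 A9.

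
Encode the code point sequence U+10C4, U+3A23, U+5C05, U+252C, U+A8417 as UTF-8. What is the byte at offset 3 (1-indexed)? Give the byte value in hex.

0x84

1-indexed offset 3 is 0-indexed offset 2.
U+10C4 → 3-byte form E1 83 84 at offsets 0–2.
Offset 2 falls in char 1's range; it's byte 3 of E1 83 84 = 0x84.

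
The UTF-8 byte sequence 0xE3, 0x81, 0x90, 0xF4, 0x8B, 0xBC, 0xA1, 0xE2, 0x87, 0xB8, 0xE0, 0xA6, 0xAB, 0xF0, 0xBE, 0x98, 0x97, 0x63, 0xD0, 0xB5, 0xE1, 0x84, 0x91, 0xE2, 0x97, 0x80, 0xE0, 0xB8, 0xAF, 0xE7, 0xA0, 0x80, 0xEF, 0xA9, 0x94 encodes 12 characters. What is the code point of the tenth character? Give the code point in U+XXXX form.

Offset 0: leading byte 0xE3 = 11100011 → 3-byte char #1 = E3 81 90.
Offset 3: leading byte 0xF4 = 11110100 → 4-byte char #2 = F4 8B BC A1.
Offset 7: leading byte 0xE2 = 11100010 → 3-byte char #3 = E2 87 B8.
Offset 10: leading byte 0xE0 = 11100000 → 3-byte char #4 = E0 A6 AB.
Offset 13: leading byte 0xF0 = 11110000 → 4-byte char #5 = F0 BE 98 97.
Offset 17: leading byte 0x63 = 01100011 → 1-byte char #6 = 63.
Offset 18: leading byte 0xD0 = 11010000 → 2-byte char #7 = D0 B5.
Offset 20: leading byte 0xE1 = 11100001 → 3-byte char #8 = E1 84 91.
Offset 23: leading byte 0xE2 = 11100010 → 3-byte char #9 = E2 97 80.
Offset 26: leading byte 0xE0 = 11100000 → 3-byte char #10 = E0 B8 AF.
Leading byte 0xE0 = 11100000 matches 1110xxxx → 3-byte sequence.
Byte 1: 0xE0 = 11100000, payload 0000 (4 bits).
Byte 2: 0xB8 = 10111000 (10xxxxxx ✓), payload 111000.
Byte 3: 0xAF = 10101111 (10xxxxxx ✓), payload 101111.
Concatenate: 0000111000101111 = 0xE2F (16 bits → U+0E2F).

U+0E2F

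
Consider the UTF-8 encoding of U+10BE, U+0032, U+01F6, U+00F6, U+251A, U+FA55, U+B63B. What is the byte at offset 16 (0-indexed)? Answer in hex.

U+10BE → 3-byte form E1 82 BE at offsets 0–2.
U+0032 → 1-byte form 32 at offsets 3–3.
U+01F6 → 2-byte form C7 B6 at offsets 4–5.
U+00F6 → 2-byte form C3 B6 at offsets 6–7.
U+251A → 3-byte form E2 94 9A at offsets 8–10.
U+FA55 → 3-byte form EF A9 95 at offsets 11–13.
U+B63B → 3-byte form EB 98 BB at offsets 14–16.
Offset 16 falls in char 7's range; it's byte 3 of EB 98 BB = 0xBB.

0xBB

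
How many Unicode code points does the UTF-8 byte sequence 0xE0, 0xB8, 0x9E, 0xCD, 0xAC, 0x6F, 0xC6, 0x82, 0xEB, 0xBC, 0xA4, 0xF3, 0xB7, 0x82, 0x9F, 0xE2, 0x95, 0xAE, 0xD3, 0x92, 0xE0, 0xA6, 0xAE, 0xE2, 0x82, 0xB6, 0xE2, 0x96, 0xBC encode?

Byte at offset 0: 0xE0 = 11100000 → 3-byte char (#1). Advance 3.
Byte at offset 3: 0xCD = 11001101 → 2-byte char (#2). Advance 2.
Byte at offset 5: 0x6F = 01101111 → 1-byte char (#3). Advance 1.
Byte at offset 6: 0xC6 = 11000110 → 2-byte char (#4). Advance 2.
Byte at offset 8: 0xEB = 11101011 → 3-byte char (#5). Advance 3.
Byte at offset 11: 0xF3 = 11110011 → 4-byte char (#6). Advance 4.
Byte at offset 15: 0xE2 = 11100010 → 3-byte char (#7). Advance 3.
Byte at offset 18: 0xD3 = 11010011 → 2-byte char (#8). Advance 2.
Byte at offset 20: 0xE0 = 11100000 → 3-byte char (#9). Advance 3.
Byte at offset 23: 0xE2 = 11100010 → 3-byte char (#10). Advance 3.
Byte at offset 26: 0xE2 = 11100010 → 3-byte char (#11). Advance 3.
Reached end at offset 29 after 11 code points.

11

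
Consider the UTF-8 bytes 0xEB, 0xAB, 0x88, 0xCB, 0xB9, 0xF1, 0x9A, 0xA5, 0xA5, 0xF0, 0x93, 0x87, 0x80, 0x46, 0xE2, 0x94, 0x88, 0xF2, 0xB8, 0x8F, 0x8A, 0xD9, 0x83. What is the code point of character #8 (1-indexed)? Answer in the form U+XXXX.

Offset 0: leading byte 0xEB = 11101011 → 3-byte char #1 = EB AB 88.
Offset 3: leading byte 0xCB = 11001011 → 2-byte char #2 = CB B9.
Offset 5: leading byte 0xF1 = 11110001 → 4-byte char #3 = F1 9A A5 A5.
Offset 9: leading byte 0xF0 = 11110000 → 4-byte char #4 = F0 93 87 80.
Offset 13: leading byte 0x46 = 01000110 → 1-byte char #5 = 46.
Offset 14: leading byte 0xE2 = 11100010 → 3-byte char #6 = E2 94 88.
Offset 17: leading byte 0xF2 = 11110010 → 4-byte char #7 = F2 B8 8F 8A.
Offset 21: leading byte 0xD9 = 11011001 → 2-byte char #8 = D9 83.
Leading byte 0xD9 = 11011001 matches 110xxxxx → 2-byte sequence.
Byte 1: 0xD9 = 11011001, payload 11001 (5 bits).
Byte 2: 0x83 = 10000011 (10xxxxxx ✓), payload 000011.
Concatenate: 11001000011 = 0x643 (11 bits → U+0643).

U+0643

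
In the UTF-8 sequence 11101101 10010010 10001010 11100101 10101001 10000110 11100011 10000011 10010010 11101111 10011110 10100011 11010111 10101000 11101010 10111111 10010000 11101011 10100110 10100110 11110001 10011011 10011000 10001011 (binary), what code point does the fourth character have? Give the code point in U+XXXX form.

Offset 0: leading byte 0xED = 11101101 → 3-byte char #1 = ED 92 8A.
Offset 3: leading byte 0xE5 = 11100101 → 3-byte char #2 = E5 A9 86.
Offset 6: leading byte 0xE3 = 11100011 → 3-byte char #3 = E3 83 92.
Offset 9: leading byte 0xEF = 11101111 → 3-byte char #4 = EF 9E A3.
Leading byte 0xEF = 11101111 matches 1110xxxx → 3-byte sequence.
Byte 1: 0xEF = 11101111, payload 1111 (4 bits).
Byte 2: 0x9E = 10011110 (10xxxxxx ✓), payload 011110.
Byte 3: 0xA3 = 10100011 (10xxxxxx ✓), payload 100011.
Concatenate: 1111011110100011 = 0xF7A3 (16 bits → U+F7A3).

U+F7A3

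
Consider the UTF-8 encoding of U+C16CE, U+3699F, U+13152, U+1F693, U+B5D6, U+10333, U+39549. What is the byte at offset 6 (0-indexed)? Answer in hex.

0xA6

U+C16CE → 4-byte form F3 81 9B 8E at offsets 0–3.
U+3699F → 4-byte form F0 B6 A6 9F at offsets 4–7.
Offset 6 falls in char 2's range; it's byte 3 of F0 B6 A6 9F = 0xA6.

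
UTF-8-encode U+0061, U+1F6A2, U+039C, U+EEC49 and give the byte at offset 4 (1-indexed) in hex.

1-indexed offset 4 is 0-indexed offset 3.
U+0061 → 1-byte form 61 at offsets 0–0.
U+1F6A2 → 4-byte form F0 9F 9A A2 at offsets 1–4.
Offset 3 falls in char 2's range; it's byte 3 of F0 9F 9A A2 = 0x9A.

0x9A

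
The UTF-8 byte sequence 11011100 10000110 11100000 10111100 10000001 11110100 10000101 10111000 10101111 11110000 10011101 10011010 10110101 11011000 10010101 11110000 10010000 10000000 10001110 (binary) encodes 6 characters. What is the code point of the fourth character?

Offset 0: leading byte 0xDC = 11011100 → 2-byte char #1 = DC 86.
Offset 2: leading byte 0xE0 = 11100000 → 3-byte char #2 = E0 BC 81.
Offset 5: leading byte 0xF4 = 11110100 → 4-byte char #3 = F4 85 B8 AF.
Offset 9: leading byte 0xF0 = 11110000 → 4-byte char #4 = F0 9D 9A B5.
Leading byte 0xF0 = 11110000 matches 11110xxx → 4-byte sequence.
Byte 1: 0xF0 = 11110000, payload 000 (3 bits).
Byte 2: 0x9D = 10011101 (10xxxxxx ✓), payload 011101.
Byte 3: 0x9A = 10011010 (10xxxxxx ✓), payload 011010.
Byte 4: 0xB5 = 10110101 (10xxxxxx ✓), payload 110101.
Concatenate: 000011101011010110101 = 0x1D6B5 (21 bits → U+1D6B5).

U+1D6B5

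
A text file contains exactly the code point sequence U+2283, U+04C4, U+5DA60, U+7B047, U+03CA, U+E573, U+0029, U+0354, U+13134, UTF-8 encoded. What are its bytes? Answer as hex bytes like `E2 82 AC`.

U+2283: 3-byte form → E2 8A 83.
U+04C4: 2-byte form → D3 84.
U+5DA60: 4-byte form → F1 9D A9 A0.
U+7B047: 4-byte form → F1 BB 81 87.
U+03CA: 2-byte form → CF 8A.
U+E573: 3-byte form → EE 95 B3.
U+0029: 1-byte form → 29.
U+0354: 2-byte form → CD 94.
U+13134: 4-byte form → F0 93 84 B4.
Concatenated (25 bytes): E2 8A 83 D3 84 F1 9D A9 A0 F1 BB 81 87 CF 8A EE 95 B3 29 CD 94 F0 93 84 B4.

E2 8A 83 D3 84 F1 9D A9 A0 F1 BB 81 87 CF 8A EE 95 B3 29 CD 94 F0 93 84 B4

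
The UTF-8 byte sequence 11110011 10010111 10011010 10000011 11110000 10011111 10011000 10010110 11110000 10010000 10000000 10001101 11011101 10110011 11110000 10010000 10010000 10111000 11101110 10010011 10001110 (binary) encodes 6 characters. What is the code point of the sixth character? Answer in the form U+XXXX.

Offset 0: leading byte 0xF3 = 11110011 → 4-byte char #1 = F3 97 9A 83.
Offset 4: leading byte 0xF0 = 11110000 → 4-byte char #2 = F0 9F 98 96.
Offset 8: leading byte 0xF0 = 11110000 → 4-byte char #3 = F0 90 80 8D.
Offset 12: leading byte 0xDD = 11011101 → 2-byte char #4 = DD B3.
Offset 14: leading byte 0xF0 = 11110000 → 4-byte char #5 = F0 90 90 B8.
Offset 18: leading byte 0xEE = 11101110 → 3-byte char #6 = EE 93 8E.
Leading byte 0xEE = 11101110 matches 1110xxxx → 3-byte sequence.
Byte 1: 0xEE = 11101110, payload 1110 (4 bits).
Byte 2: 0x93 = 10010011 (10xxxxxx ✓), payload 010011.
Byte 3: 0x8E = 10001110 (10xxxxxx ✓), payload 001110.
Concatenate: 1110010011001110 = 0xE4CE (16 bits → U+E4CE).

U+E4CE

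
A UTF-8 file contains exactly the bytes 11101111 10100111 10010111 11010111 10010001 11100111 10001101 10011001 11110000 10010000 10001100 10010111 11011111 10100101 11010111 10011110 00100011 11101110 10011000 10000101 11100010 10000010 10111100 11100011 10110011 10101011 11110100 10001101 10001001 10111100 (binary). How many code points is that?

11

Byte at offset 0: 0xEF = 11101111 → 3-byte char (#1). Advance 3.
Byte at offset 3: 0xD7 = 11010111 → 2-byte char (#2). Advance 2.
Byte at offset 5: 0xE7 = 11100111 → 3-byte char (#3). Advance 3.
Byte at offset 8: 0xF0 = 11110000 → 4-byte char (#4). Advance 4.
Byte at offset 12: 0xDF = 11011111 → 2-byte char (#5). Advance 2.
Byte at offset 14: 0xD7 = 11010111 → 2-byte char (#6). Advance 2.
Byte at offset 16: 0x23 = 00100011 → 1-byte char (#7). Advance 1.
Byte at offset 17: 0xEE = 11101110 → 3-byte char (#8). Advance 3.
Byte at offset 20: 0xE2 = 11100010 → 3-byte char (#9). Advance 3.
Byte at offset 23: 0xE3 = 11100011 → 3-byte char (#10). Advance 3.
Byte at offset 26: 0xF4 = 11110100 → 4-byte char (#11). Advance 4.
Reached end at offset 30 after 11 code points.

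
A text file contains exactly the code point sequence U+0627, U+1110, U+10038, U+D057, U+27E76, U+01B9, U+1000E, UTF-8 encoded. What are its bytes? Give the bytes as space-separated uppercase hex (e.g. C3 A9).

U+0627: 2-byte form → D8 A7.
U+1110: 3-byte form → E1 84 90.
U+10038: 4-byte form → F0 90 80 B8.
U+D057: 3-byte form → ED 81 97.
U+27E76: 4-byte form → F0 A7 B9 B6.
U+01B9: 2-byte form → C6 B9.
U+1000E: 4-byte form → F0 90 80 8E.
Concatenated (22 bytes): D8 A7 E1 84 90 F0 90 80 B8 ED 81 97 F0 A7 B9 B6 C6 B9 F0 90 80 8E.

D8 A7 E1 84 90 F0 90 80 B8 ED 81 97 F0 A7 B9 B6 C6 B9 F0 90 80 8E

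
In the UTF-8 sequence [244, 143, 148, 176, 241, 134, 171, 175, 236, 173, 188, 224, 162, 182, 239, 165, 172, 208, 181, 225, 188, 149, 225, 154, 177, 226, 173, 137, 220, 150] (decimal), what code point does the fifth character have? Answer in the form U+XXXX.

U+F96C

Offset 0: leading byte 0xF4 = 11110100 → 4-byte char #1 = F4 8F 94 B0.
Offset 4: leading byte 0xF1 = 11110001 → 4-byte char #2 = F1 86 AB AF.
Offset 8: leading byte 0xEC = 11101100 → 3-byte char #3 = EC AD BC.
Offset 11: leading byte 0xE0 = 11100000 → 3-byte char #4 = E0 A2 B6.
Offset 14: leading byte 0xEF = 11101111 → 3-byte char #5 = EF A5 AC.
Leading byte 0xEF = 11101111 matches 1110xxxx → 3-byte sequence.
Byte 1: 0xEF = 11101111, payload 1111 (4 bits).
Byte 2: 0xA5 = 10100101 (10xxxxxx ✓), payload 100101.
Byte 3: 0xAC = 10101100 (10xxxxxx ✓), payload 101100.
Concatenate: 1111100101101100 = 0xF96C (16 bits → U+F96C).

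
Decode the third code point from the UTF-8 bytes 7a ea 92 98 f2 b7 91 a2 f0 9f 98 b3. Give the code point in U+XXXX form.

Offset 0: leading byte 0x7A = 01111010 → 1-byte char #1 = 7A.
Offset 1: leading byte 0xEA = 11101010 → 3-byte char #2 = EA 92 98.
Offset 4: leading byte 0xF2 = 11110010 → 4-byte char #3 = F2 B7 91 A2.
Leading byte 0xF2 = 11110010 matches 11110xxx → 4-byte sequence.
Byte 1: 0xF2 = 11110010, payload 010 (3 bits).
Byte 2: 0xB7 = 10110111 (10xxxxxx ✓), payload 110111.
Byte 3: 0x91 = 10010001 (10xxxxxx ✓), payload 010001.
Byte 4: 0xA2 = 10100010 (10xxxxxx ✓), payload 100010.
Concatenate: 010110111010001100010 = 0xB7462 (21 bits → U+B7462).

U+B7462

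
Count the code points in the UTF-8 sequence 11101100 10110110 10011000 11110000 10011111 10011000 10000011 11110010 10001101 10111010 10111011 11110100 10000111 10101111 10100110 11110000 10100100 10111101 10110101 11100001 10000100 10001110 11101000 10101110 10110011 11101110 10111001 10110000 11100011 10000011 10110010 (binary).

Byte at offset 0: 0xEC = 11101100 → 3-byte char (#1). Advance 3.
Byte at offset 3: 0xF0 = 11110000 → 4-byte char (#2). Advance 4.
Byte at offset 7: 0xF2 = 11110010 → 4-byte char (#3). Advance 4.
Byte at offset 11: 0xF4 = 11110100 → 4-byte char (#4). Advance 4.
Byte at offset 15: 0xF0 = 11110000 → 4-byte char (#5). Advance 4.
Byte at offset 19: 0xE1 = 11100001 → 3-byte char (#6). Advance 3.
Byte at offset 22: 0xE8 = 11101000 → 3-byte char (#7). Advance 3.
Byte at offset 25: 0xEE = 11101110 → 3-byte char (#8). Advance 3.
Byte at offset 28: 0xE3 = 11100011 → 3-byte char (#9). Advance 3.
Reached end at offset 31 after 9 code points.

9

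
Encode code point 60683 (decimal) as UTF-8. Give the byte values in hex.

EE B4 8B

U+ED0B = 0xED0B = 60683 decimal. In range U+0800–U+FFFF → 3-byte form: 1110xxxx 10xxxxxx 10xxxxxx.
Binary (16 bits): 1110110100001011.
Split 4+6+6: 1110 | 110100 | 001011.
Byte 1: 11101110 = 0xEE.
Byte 2: 10110100 = 0xB4.
Byte 3: 10001011 = 0x8B.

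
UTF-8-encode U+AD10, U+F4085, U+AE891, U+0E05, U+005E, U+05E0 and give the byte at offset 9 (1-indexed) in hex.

1-indexed offset 9 is 0-indexed offset 8.
U+AD10 → 3-byte form EA B4 90 at offsets 0–2.
U+F4085 → 4-byte form F3 B4 82 85 at offsets 3–6.
U+AE891 → 4-byte form F2 AE A2 91 at offsets 7–10.
Offset 8 falls in char 3's range; it's byte 2 of F2 AE A2 91 = 0xAE.

0xAE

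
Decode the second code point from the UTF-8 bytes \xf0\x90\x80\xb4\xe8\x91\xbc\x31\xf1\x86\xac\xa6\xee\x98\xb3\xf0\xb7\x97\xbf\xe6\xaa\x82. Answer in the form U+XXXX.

Offset 0: leading byte 0xF0 = 11110000 → 4-byte char #1 = F0 90 80 B4.
Offset 4: leading byte 0xE8 = 11101000 → 3-byte char #2 = E8 91 BC.
Leading byte 0xE8 = 11101000 matches 1110xxxx → 3-byte sequence.
Byte 1: 0xE8 = 11101000, payload 1000 (4 bits).
Byte 2: 0x91 = 10010001 (10xxxxxx ✓), payload 010001.
Byte 3: 0xBC = 10111100 (10xxxxxx ✓), payload 111100.
Concatenate: 1000010001111100 = 0x847C (16 bits → U+847C).

U+847C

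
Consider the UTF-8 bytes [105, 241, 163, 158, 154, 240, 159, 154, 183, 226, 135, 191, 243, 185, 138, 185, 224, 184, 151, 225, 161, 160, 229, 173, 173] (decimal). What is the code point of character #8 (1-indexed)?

Offset 0: leading byte 0x69 = 01101001 → 1-byte char #1 = 69.
Offset 1: leading byte 0xF1 = 11110001 → 4-byte char #2 = F1 A3 9E 9A.
Offset 5: leading byte 0xF0 = 11110000 → 4-byte char #3 = F0 9F 9A B7.
Offset 9: leading byte 0xE2 = 11100010 → 3-byte char #4 = E2 87 BF.
Offset 12: leading byte 0xF3 = 11110011 → 4-byte char #5 = F3 B9 8A B9.
Offset 16: leading byte 0xE0 = 11100000 → 3-byte char #6 = E0 B8 97.
Offset 19: leading byte 0xE1 = 11100001 → 3-byte char #7 = E1 A1 A0.
Offset 22: leading byte 0xE5 = 11100101 → 3-byte char #8 = E5 AD AD.
Leading byte 0xE5 = 11100101 matches 1110xxxx → 3-byte sequence.
Byte 1: 0xE5 = 11100101, payload 0101 (4 bits).
Byte 2: 0xAD = 10101101 (10xxxxxx ✓), payload 101101.
Byte 3: 0xAD = 10101101 (10xxxxxx ✓), payload 101101.
Concatenate: 0101101101101101 = 0x5B6D (16 bits → U+5B6D).

U+5B6D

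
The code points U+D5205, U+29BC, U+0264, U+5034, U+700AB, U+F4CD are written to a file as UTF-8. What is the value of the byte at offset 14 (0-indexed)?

0x82

U+D5205 → 4-byte form F3 95 88 85 at offsets 0–3.
U+29BC → 3-byte form E2 A6 BC at offsets 4–6.
U+0264 → 2-byte form C9 A4 at offsets 7–8.
U+5034 → 3-byte form E5 80 B4 at offsets 9–11.
U+700AB → 4-byte form F1 B0 82 AB at offsets 12–15.
Offset 14 falls in char 5's range; it's byte 3 of F1 B0 82 AB = 0x82.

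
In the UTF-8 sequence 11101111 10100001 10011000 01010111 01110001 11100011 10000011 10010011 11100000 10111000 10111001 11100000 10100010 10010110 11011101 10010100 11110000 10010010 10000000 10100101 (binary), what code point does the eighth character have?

U+12025

Offset 0: leading byte 0xEF = 11101111 → 3-byte char #1 = EF A1 98.
Offset 3: leading byte 0x57 = 01010111 → 1-byte char #2 = 57.
Offset 4: leading byte 0x71 = 01110001 → 1-byte char #3 = 71.
Offset 5: leading byte 0xE3 = 11100011 → 3-byte char #4 = E3 83 93.
Offset 8: leading byte 0xE0 = 11100000 → 3-byte char #5 = E0 B8 B9.
Offset 11: leading byte 0xE0 = 11100000 → 3-byte char #6 = E0 A2 96.
Offset 14: leading byte 0xDD = 11011101 → 2-byte char #7 = DD 94.
Offset 16: leading byte 0xF0 = 11110000 → 4-byte char #8 = F0 92 80 A5.
Leading byte 0xF0 = 11110000 matches 11110xxx → 4-byte sequence.
Byte 1: 0xF0 = 11110000, payload 000 (3 bits).
Byte 2: 0x92 = 10010010 (10xxxxxx ✓), payload 010010.
Byte 3: 0x80 = 10000000 (10xxxxxx ✓), payload 000000.
Byte 4: 0xA5 = 10100101 (10xxxxxx ✓), payload 100101.
Concatenate: 000010010000000100101 = 0x12025 (21 bits → U+12025).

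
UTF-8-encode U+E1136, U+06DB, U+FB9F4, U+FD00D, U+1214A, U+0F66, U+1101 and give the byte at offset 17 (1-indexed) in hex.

1-indexed offset 17 is 0-indexed offset 16.
U+E1136 → 4-byte form F3 A1 84 B6 at offsets 0–3.
U+06DB → 2-byte form DB 9B at offsets 4–5.
U+FB9F4 → 4-byte form F3 BB A7 B4 at offsets 6–9.
U+FD00D → 4-byte form F3 BD 80 8D at offsets 10–13.
U+1214A → 4-byte form F0 92 85 8A at offsets 14–17.
Offset 16 falls in char 5's range; it's byte 3 of F0 92 85 8A = 0x85.

0x85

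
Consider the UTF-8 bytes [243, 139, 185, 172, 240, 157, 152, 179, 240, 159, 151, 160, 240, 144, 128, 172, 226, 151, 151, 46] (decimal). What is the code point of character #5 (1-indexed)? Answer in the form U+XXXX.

Offset 0: leading byte 0xF3 = 11110011 → 4-byte char #1 = F3 8B B9 AC.
Offset 4: leading byte 0xF0 = 11110000 → 4-byte char #2 = F0 9D 98 B3.
Offset 8: leading byte 0xF0 = 11110000 → 4-byte char #3 = F0 9F 97 A0.
Offset 12: leading byte 0xF0 = 11110000 → 4-byte char #4 = F0 90 80 AC.
Offset 16: leading byte 0xE2 = 11100010 → 3-byte char #5 = E2 97 97.
Leading byte 0xE2 = 11100010 matches 1110xxxx → 3-byte sequence.
Byte 1: 0xE2 = 11100010, payload 0010 (4 bits).
Byte 2: 0x97 = 10010111 (10xxxxxx ✓), payload 010111.
Byte 3: 0x97 = 10010111 (10xxxxxx ✓), payload 010111.
Concatenate: 0010010111010111 = 0x25D7 (16 bits → U+25D7).

U+25D7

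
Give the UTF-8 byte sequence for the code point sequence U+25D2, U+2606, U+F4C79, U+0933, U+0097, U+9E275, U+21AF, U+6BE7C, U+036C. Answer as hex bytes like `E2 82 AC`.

E2 97 92 E2 98 86 F3 B4 B1 B9 E0 A4 B3 C2 97 F2 9E 89 B5 E2 86 AF F1 AB B9 BC CD AC

U+25D2: 3-byte form → E2 97 92.
U+2606: 3-byte form → E2 98 86.
U+F4C79: 4-byte form → F3 B4 B1 B9.
U+0933: 3-byte form → E0 A4 B3.
U+0097: 2-byte form → C2 97.
U+9E275: 4-byte form → F2 9E 89 B5.
U+21AF: 3-byte form → E2 86 AF.
U+6BE7C: 4-byte form → F1 AB B9 BC.
U+036C: 2-byte form → CD AC.
Concatenated (28 bytes): E2 97 92 E2 98 86 F3 B4 B1 B9 E0 A4 B3 C2 97 F2 9E 89 B5 E2 86 AF F1 AB B9 BC CD AC.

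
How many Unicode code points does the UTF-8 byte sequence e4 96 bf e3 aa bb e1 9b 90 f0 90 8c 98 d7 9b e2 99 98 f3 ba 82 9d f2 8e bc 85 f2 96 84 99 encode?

Byte at offset 0: 0xE4 = 11100100 → 3-byte char (#1). Advance 3.
Byte at offset 3: 0xE3 = 11100011 → 3-byte char (#2). Advance 3.
Byte at offset 6: 0xE1 = 11100001 → 3-byte char (#3). Advance 3.
Byte at offset 9: 0xF0 = 11110000 → 4-byte char (#4). Advance 4.
Byte at offset 13: 0xD7 = 11010111 → 2-byte char (#5). Advance 2.
Byte at offset 15: 0xE2 = 11100010 → 3-byte char (#6). Advance 3.
Byte at offset 18: 0xF3 = 11110011 → 4-byte char (#7). Advance 4.
Byte at offset 22: 0xF2 = 11110010 → 4-byte char (#8). Advance 4.
Byte at offset 26: 0xF2 = 11110010 → 4-byte char (#9). Advance 4.
Reached end at offset 30 after 9 code points.

9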